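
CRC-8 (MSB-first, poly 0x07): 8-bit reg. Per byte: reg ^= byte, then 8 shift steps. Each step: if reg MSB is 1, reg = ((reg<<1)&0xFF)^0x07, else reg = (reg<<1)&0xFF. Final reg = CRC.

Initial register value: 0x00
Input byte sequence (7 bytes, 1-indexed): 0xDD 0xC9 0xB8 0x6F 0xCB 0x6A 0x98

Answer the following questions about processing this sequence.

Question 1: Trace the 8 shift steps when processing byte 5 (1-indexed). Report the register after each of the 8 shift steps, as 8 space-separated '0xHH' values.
After byte 1 (0xDD): reg=0x1D
After byte 2 (0xC9): reg=0x22
After byte 3 (0xB8): reg=0xCF
After byte 4 (0x6F): reg=0x69
Register before byte 5: 0x69
After XOR with byte 0xCB: 0xA2

Answer: 0x43 0x86 0x0B 0x16 0x2C 0x58 0xB0 0x67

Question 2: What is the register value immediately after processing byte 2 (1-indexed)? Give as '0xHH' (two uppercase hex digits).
After byte 1 (0xDD): reg=0x1D
After byte 2 (0xC9): reg=0x22

Answer: 0x22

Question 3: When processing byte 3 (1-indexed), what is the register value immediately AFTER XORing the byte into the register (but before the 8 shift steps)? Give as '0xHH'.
Register before byte 3: 0x22
Byte 3: 0xB8
0x22 XOR 0xB8 = 0x9A

Answer: 0x9A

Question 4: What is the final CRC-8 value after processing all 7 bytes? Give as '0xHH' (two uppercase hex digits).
After byte 1 (0xDD): reg=0x1D
After byte 2 (0xC9): reg=0x22
After byte 3 (0xB8): reg=0xCF
After byte 4 (0x6F): reg=0x69
After byte 5 (0xCB): reg=0x67
After byte 6 (0x6A): reg=0x23
After byte 7 (0x98): reg=0x28

Answer: 0x28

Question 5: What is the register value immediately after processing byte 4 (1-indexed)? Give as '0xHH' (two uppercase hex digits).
After byte 1 (0xDD): reg=0x1D
After byte 2 (0xC9): reg=0x22
After byte 3 (0xB8): reg=0xCF
After byte 4 (0x6F): reg=0x69

Answer: 0x69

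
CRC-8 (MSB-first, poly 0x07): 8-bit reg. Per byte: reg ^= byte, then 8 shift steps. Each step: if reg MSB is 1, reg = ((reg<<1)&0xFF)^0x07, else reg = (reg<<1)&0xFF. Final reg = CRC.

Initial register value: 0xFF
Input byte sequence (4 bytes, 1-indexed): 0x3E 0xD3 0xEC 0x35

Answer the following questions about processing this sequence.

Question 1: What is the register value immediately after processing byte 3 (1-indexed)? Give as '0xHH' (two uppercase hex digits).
After byte 1 (0x3E): reg=0x49
After byte 2 (0xD3): reg=0xCF
After byte 3 (0xEC): reg=0xE9

Answer: 0xE9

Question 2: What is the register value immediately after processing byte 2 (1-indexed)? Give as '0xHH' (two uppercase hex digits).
After byte 1 (0x3E): reg=0x49
After byte 2 (0xD3): reg=0xCF

Answer: 0xCF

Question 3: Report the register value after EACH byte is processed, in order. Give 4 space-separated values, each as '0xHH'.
0x49 0xCF 0xE9 0x1A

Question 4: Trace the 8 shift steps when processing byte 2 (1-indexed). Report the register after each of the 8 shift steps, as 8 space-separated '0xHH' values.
Answer: 0x33 0x66 0xCC 0x9F 0x39 0x72 0xE4 0xCF

Derivation:
After byte 1 (0x3E): reg=0x49
Register before byte 2: 0x49
After XOR with byte 0xD3: 0x9A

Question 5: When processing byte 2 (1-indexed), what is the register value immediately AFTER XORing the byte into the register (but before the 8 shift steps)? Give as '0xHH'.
Register before byte 2: 0x49
Byte 2: 0xD3
0x49 XOR 0xD3 = 0x9A

Answer: 0x9A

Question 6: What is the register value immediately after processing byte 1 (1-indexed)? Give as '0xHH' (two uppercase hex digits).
Answer: 0x49

Derivation:
After byte 1 (0x3E): reg=0x49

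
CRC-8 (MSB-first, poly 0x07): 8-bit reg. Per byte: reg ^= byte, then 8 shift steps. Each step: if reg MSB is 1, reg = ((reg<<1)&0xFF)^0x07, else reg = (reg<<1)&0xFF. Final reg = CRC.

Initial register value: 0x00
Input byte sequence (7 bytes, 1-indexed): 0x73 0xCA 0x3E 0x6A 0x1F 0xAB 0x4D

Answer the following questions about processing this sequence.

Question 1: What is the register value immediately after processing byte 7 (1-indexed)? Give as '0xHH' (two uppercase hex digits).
After byte 1 (0x73): reg=0x5E
After byte 2 (0xCA): reg=0xE5
After byte 3 (0x3E): reg=0x0F
After byte 4 (0x6A): reg=0x3C
After byte 5 (0x1F): reg=0xE9
After byte 6 (0xAB): reg=0xC9
After byte 7 (0x4D): reg=0x95

Answer: 0x95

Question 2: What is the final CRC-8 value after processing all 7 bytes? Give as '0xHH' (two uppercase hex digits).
Answer: 0x95

Derivation:
After byte 1 (0x73): reg=0x5E
After byte 2 (0xCA): reg=0xE5
After byte 3 (0x3E): reg=0x0F
After byte 4 (0x6A): reg=0x3C
After byte 5 (0x1F): reg=0xE9
After byte 6 (0xAB): reg=0xC9
After byte 7 (0x4D): reg=0x95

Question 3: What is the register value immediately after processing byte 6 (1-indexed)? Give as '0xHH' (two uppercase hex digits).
After byte 1 (0x73): reg=0x5E
After byte 2 (0xCA): reg=0xE5
After byte 3 (0x3E): reg=0x0F
After byte 4 (0x6A): reg=0x3C
After byte 5 (0x1F): reg=0xE9
After byte 6 (0xAB): reg=0xC9

Answer: 0xC9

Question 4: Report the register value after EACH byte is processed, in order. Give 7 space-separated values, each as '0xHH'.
0x5E 0xE5 0x0F 0x3C 0xE9 0xC9 0x95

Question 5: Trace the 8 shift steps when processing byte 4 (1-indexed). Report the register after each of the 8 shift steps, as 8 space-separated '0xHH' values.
After byte 1 (0x73): reg=0x5E
After byte 2 (0xCA): reg=0xE5
After byte 3 (0x3E): reg=0x0F
Register before byte 4: 0x0F
After XOR with byte 0x6A: 0x65

Answer: 0xCA 0x93 0x21 0x42 0x84 0x0F 0x1E 0x3C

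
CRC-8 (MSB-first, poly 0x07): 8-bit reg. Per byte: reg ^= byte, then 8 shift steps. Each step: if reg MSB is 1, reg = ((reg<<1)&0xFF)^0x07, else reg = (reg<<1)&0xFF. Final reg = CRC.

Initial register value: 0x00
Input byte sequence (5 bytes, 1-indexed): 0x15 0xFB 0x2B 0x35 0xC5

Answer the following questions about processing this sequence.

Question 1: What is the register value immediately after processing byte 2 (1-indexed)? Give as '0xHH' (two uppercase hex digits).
Answer: 0xF9

Derivation:
After byte 1 (0x15): reg=0x6B
After byte 2 (0xFB): reg=0xF9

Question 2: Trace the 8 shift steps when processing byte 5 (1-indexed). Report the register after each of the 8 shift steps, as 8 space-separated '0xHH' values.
After byte 1 (0x15): reg=0x6B
After byte 2 (0xFB): reg=0xF9
After byte 3 (0x2B): reg=0x30
After byte 4 (0x35): reg=0x1B
Register before byte 5: 0x1B
After XOR with byte 0xC5: 0xDE

Answer: 0xBB 0x71 0xE2 0xC3 0x81 0x05 0x0A 0x14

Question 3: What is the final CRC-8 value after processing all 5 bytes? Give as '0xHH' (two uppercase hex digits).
Answer: 0x14

Derivation:
After byte 1 (0x15): reg=0x6B
After byte 2 (0xFB): reg=0xF9
After byte 3 (0x2B): reg=0x30
After byte 4 (0x35): reg=0x1B
After byte 5 (0xC5): reg=0x14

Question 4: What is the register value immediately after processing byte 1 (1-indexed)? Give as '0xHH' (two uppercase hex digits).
After byte 1 (0x15): reg=0x6B

Answer: 0x6B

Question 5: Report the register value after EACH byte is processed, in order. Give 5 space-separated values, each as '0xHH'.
0x6B 0xF9 0x30 0x1B 0x14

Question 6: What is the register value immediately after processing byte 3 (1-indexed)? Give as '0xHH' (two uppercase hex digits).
Answer: 0x30

Derivation:
After byte 1 (0x15): reg=0x6B
After byte 2 (0xFB): reg=0xF9
After byte 3 (0x2B): reg=0x30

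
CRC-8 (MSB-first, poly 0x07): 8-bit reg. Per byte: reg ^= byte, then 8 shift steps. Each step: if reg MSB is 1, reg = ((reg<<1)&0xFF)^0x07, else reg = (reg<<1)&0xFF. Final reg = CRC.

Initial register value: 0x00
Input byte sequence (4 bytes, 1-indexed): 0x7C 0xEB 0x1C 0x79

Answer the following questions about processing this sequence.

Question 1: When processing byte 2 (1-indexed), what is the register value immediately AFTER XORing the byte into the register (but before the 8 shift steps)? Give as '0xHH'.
Answer: 0x98

Derivation:
Register before byte 2: 0x73
Byte 2: 0xEB
0x73 XOR 0xEB = 0x98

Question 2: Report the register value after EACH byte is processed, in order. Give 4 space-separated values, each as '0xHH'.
0x73 0xC1 0x1D 0x3B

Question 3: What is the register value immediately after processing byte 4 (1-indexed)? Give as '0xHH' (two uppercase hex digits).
Answer: 0x3B

Derivation:
After byte 1 (0x7C): reg=0x73
After byte 2 (0xEB): reg=0xC1
After byte 3 (0x1C): reg=0x1D
After byte 4 (0x79): reg=0x3B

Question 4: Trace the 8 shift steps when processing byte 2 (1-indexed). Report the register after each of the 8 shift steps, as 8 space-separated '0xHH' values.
After byte 1 (0x7C): reg=0x73
Register before byte 2: 0x73
After XOR with byte 0xEB: 0x98

Answer: 0x37 0x6E 0xDC 0xBF 0x79 0xF2 0xE3 0xC1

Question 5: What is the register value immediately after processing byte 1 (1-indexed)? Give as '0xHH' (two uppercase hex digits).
Answer: 0x73

Derivation:
After byte 1 (0x7C): reg=0x73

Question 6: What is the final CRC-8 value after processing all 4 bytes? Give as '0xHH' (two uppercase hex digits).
After byte 1 (0x7C): reg=0x73
After byte 2 (0xEB): reg=0xC1
After byte 3 (0x1C): reg=0x1D
After byte 4 (0x79): reg=0x3B

Answer: 0x3B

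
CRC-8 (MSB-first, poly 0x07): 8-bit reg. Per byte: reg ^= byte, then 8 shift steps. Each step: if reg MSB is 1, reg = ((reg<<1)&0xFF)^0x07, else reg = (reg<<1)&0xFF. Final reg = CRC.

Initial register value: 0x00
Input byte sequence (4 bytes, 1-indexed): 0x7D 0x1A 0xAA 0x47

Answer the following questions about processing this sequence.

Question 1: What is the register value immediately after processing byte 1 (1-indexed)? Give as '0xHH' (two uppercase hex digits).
Answer: 0x74

Derivation:
After byte 1 (0x7D): reg=0x74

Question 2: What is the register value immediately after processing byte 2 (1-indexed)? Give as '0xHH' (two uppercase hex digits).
Answer: 0x0D

Derivation:
After byte 1 (0x7D): reg=0x74
After byte 2 (0x1A): reg=0x0D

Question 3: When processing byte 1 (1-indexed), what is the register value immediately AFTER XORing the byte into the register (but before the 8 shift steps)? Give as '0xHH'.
Answer: 0x7D

Derivation:
Register before byte 1: 0x00
Byte 1: 0x7D
0x00 XOR 0x7D = 0x7D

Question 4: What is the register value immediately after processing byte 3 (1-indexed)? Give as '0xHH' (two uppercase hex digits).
Answer: 0x7C

Derivation:
After byte 1 (0x7D): reg=0x74
After byte 2 (0x1A): reg=0x0D
After byte 3 (0xAA): reg=0x7C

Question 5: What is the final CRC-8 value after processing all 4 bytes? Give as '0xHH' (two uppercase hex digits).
After byte 1 (0x7D): reg=0x74
After byte 2 (0x1A): reg=0x0D
After byte 3 (0xAA): reg=0x7C
After byte 4 (0x47): reg=0xA1

Answer: 0xA1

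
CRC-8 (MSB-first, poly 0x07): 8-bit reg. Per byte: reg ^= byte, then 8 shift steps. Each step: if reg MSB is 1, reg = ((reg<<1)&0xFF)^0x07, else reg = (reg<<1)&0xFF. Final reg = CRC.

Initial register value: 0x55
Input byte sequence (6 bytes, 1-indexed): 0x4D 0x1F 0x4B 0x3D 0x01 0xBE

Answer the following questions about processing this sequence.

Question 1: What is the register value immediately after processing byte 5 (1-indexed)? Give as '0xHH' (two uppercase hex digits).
After byte 1 (0x4D): reg=0x48
After byte 2 (0x1F): reg=0xA2
After byte 3 (0x4B): reg=0x91
After byte 4 (0x3D): reg=0x4D
After byte 5 (0x01): reg=0xE3

Answer: 0xE3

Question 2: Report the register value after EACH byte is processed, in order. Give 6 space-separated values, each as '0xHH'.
0x48 0xA2 0x91 0x4D 0xE3 0x94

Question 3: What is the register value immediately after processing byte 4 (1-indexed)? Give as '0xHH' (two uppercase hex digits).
After byte 1 (0x4D): reg=0x48
After byte 2 (0x1F): reg=0xA2
After byte 3 (0x4B): reg=0x91
After byte 4 (0x3D): reg=0x4D

Answer: 0x4D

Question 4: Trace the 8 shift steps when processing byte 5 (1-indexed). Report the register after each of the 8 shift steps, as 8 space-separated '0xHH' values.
After byte 1 (0x4D): reg=0x48
After byte 2 (0x1F): reg=0xA2
After byte 3 (0x4B): reg=0x91
After byte 4 (0x3D): reg=0x4D
Register before byte 5: 0x4D
After XOR with byte 0x01: 0x4C

Answer: 0x98 0x37 0x6E 0xDC 0xBF 0x79 0xF2 0xE3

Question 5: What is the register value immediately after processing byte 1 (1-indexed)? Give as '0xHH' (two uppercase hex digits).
After byte 1 (0x4D): reg=0x48

Answer: 0x48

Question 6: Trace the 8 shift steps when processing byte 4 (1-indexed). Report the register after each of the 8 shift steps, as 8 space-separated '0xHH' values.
Answer: 0x5F 0xBE 0x7B 0xF6 0xEB 0xD1 0xA5 0x4D

Derivation:
After byte 1 (0x4D): reg=0x48
After byte 2 (0x1F): reg=0xA2
After byte 3 (0x4B): reg=0x91
Register before byte 4: 0x91
After XOR with byte 0x3D: 0xAC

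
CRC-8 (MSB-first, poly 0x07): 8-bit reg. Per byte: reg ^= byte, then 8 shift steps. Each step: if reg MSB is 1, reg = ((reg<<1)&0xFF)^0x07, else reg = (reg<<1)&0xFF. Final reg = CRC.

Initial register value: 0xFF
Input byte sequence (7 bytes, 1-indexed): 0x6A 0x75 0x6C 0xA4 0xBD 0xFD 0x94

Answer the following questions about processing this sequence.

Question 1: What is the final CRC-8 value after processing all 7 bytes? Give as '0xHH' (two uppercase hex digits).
Answer: 0x53

Derivation:
After byte 1 (0x6A): reg=0xE2
After byte 2 (0x75): reg=0xEC
After byte 3 (0x6C): reg=0x89
After byte 4 (0xA4): reg=0xC3
After byte 5 (0xBD): reg=0x7D
After byte 6 (0xFD): reg=0x89
After byte 7 (0x94): reg=0x53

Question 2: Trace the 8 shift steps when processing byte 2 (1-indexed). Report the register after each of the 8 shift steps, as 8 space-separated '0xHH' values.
Answer: 0x29 0x52 0xA4 0x4F 0x9E 0x3B 0x76 0xEC

Derivation:
After byte 1 (0x6A): reg=0xE2
Register before byte 2: 0xE2
After XOR with byte 0x75: 0x97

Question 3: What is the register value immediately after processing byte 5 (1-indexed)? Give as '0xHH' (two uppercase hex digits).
Answer: 0x7D

Derivation:
After byte 1 (0x6A): reg=0xE2
After byte 2 (0x75): reg=0xEC
After byte 3 (0x6C): reg=0x89
After byte 4 (0xA4): reg=0xC3
After byte 5 (0xBD): reg=0x7D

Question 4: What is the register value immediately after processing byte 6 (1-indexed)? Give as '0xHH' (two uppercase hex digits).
After byte 1 (0x6A): reg=0xE2
After byte 2 (0x75): reg=0xEC
After byte 3 (0x6C): reg=0x89
After byte 4 (0xA4): reg=0xC3
After byte 5 (0xBD): reg=0x7D
After byte 6 (0xFD): reg=0x89

Answer: 0x89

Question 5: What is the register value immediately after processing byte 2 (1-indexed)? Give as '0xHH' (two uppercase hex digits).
Answer: 0xEC

Derivation:
After byte 1 (0x6A): reg=0xE2
After byte 2 (0x75): reg=0xEC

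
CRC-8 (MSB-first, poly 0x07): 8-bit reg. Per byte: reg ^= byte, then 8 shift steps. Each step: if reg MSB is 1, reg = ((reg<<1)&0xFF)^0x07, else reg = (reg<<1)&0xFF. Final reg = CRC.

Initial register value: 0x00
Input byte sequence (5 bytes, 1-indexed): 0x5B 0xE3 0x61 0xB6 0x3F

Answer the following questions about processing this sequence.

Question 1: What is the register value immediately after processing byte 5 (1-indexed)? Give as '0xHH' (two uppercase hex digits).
Answer: 0x39

Derivation:
After byte 1 (0x5B): reg=0x86
After byte 2 (0xE3): reg=0x3C
After byte 3 (0x61): reg=0x94
After byte 4 (0xB6): reg=0xEE
After byte 5 (0x3F): reg=0x39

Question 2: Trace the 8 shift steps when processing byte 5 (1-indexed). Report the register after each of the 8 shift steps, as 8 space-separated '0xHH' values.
After byte 1 (0x5B): reg=0x86
After byte 2 (0xE3): reg=0x3C
After byte 3 (0x61): reg=0x94
After byte 4 (0xB6): reg=0xEE
Register before byte 5: 0xEE
After XOR with byte 0x3F: 0xD1

Answer: 0xA5 0x4D 0x9A 0x33 0x66 0xCC 0x9F 0x39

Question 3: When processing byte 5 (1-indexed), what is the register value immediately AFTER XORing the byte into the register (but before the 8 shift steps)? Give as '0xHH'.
Answer: 0xD1

Derivation:
Register before byte 5: 0xEE
Byte 5: 0x3F
0xEE XOR 0x3F = 0xD1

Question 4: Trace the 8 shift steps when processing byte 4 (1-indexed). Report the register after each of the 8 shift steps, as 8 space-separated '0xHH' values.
Answer: 0x44 0x88 0x17 0x2E 0x5C 0xB8 0x77 0xEE

Derivation:
After byte 1 (0x5B): reg=0x86
After byte 2 (0xE3): reg=0x3C
After byte 3 (0x61): reg=0x94
Register before byte 4: 0x94
After XOR with byte 0xB6: 0x22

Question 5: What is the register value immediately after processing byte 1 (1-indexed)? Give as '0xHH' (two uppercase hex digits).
Answer: 0x86

Derivation:
After byte 1 (0x5B): reg=0x86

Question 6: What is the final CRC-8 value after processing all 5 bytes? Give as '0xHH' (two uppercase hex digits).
After byte 1 (0x5B): reg=0x86
After byte 2 (0xE3): reg=0x3C
After byte 3 (0x61): reg=0x94
After byte 4 (0xB6): reg=0xEE
After byte 5 (0x3F): reg=0x39

Answer: 0x39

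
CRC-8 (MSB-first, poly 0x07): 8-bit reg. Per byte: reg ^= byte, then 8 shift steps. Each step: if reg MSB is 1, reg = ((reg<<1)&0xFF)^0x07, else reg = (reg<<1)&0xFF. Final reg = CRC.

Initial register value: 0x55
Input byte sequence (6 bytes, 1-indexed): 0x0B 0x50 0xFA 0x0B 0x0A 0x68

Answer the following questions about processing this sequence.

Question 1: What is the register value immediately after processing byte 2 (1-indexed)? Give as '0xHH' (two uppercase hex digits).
After byte 1 (0x0B): reg=0x9D
After byte 2 (0x50): reg=0x6D

Answer: 0x6D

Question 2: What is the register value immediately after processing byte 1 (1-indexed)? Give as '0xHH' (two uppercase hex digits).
Answer: 0x9D

Derivation:
After byte 1 (0x0B): reg=0x9D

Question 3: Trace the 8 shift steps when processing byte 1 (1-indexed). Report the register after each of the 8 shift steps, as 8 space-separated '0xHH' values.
Register before byte 1: 0x55
After XOR with byte 0x0B: 0x5E

Answer: 0xBC 0x7F 0xFE 0xFB 0xF1 0xE5 0xCD 0x9D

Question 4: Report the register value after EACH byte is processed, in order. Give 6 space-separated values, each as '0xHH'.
0x9D 0x6D 0xEC 0xBB 0x1E 0x45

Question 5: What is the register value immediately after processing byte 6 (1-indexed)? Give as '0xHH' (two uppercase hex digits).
After byte 1 (0x0B): reg=0x9D
After byte 2 (0x50): reg=0x6D
After byte 3 (0xFA): reg=0xEC
After byte 4 (0x0B): reg=0xBB
After byte 5 (0x0A): reg=0x1E
After byte 6 (0x68): reg=0x45

Answer: 0x45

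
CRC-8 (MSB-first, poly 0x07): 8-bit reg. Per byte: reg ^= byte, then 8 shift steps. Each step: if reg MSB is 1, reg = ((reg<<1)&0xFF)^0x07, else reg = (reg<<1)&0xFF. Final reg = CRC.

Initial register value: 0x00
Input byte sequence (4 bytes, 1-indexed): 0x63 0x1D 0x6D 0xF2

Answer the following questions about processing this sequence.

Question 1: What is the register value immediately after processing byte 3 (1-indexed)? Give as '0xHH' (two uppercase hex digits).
After byte 1 (0x63): reg=0x2E
After byte 2 (0x1D): reg=0x99
After byte 3 (0x6D): reg=0xC2

Answer: 0xC2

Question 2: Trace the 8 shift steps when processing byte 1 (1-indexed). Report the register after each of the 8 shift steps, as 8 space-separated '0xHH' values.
Answer: 0xC6 0x8B 0x11 0x22 0x44 0x88 0x17 0x2E

Derivation:
Register before byte 1: 0x00
After XOR with byte 0x63: 0x63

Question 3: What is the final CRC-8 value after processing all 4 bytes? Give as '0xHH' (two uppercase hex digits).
After byte 1 (0x63): reg=0x2E
After byte 2 (0x1D): reg=0x99
After byte 3 (0x6D): reg=0xC2
After byte 4 (0xF2): reg=0x90

Answer: 0x90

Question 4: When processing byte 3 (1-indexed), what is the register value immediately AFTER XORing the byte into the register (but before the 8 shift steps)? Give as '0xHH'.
Register before byte 3: 0x99
Byte 3: 0x6D
0x99 XOR 0x6D = 0xF4

Answer: 0xF4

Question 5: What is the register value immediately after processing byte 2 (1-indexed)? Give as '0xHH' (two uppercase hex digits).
Answer: 0x99

Derivation:
After byte 1 (0x63): reg=0x2E
After byte 2 (0x1D): reg=0x99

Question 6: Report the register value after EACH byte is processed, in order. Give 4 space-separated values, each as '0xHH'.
0x2E 0x99 0xC2 0x90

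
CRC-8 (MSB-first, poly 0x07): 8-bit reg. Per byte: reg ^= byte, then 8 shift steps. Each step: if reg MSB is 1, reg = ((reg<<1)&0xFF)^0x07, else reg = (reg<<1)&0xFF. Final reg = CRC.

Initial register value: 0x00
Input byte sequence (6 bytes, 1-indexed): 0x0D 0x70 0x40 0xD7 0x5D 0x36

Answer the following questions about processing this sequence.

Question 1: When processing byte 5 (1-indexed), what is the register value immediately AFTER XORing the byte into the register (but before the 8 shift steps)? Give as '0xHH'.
Register before byte 5: 0xE9
Byte 5: 0x5D
0xE9 XOR 0x5D = 0xB4

Answer: 0xB4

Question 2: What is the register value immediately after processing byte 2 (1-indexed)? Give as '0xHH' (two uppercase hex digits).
After byte 1 (0x0D): reg=0x23
After byte 2 (0x70): reg=0xBE

Answer: 0xBE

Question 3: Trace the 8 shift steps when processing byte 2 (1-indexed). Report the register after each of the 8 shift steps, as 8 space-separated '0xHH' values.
Answer: 0xA6 0x4B 0x96 0x2B 0x56 0xAC 0x5F 0xBE

Derivation:
After byte 1 (0x0D): reg=0x23
Register before byte 2: 0x23
After XOR with byte 0x70: 0x53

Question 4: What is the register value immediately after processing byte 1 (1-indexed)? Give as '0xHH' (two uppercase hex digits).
Answer: 0x23

Derivation:
After byte 1 (0x0D): reg=0x23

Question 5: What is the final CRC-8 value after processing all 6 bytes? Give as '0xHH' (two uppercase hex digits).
After byte 1 (0x0D): reg=0x23
After byte 2 (0x70): reg=0xBE
After byte 3 (0x40): reg=0xF4
After byte 4 (0xD7): reg=0xE9
After byte 5 (0x5D): reg=0x05
After byte 6 (0x36): reg=0x99

Answer: 0x99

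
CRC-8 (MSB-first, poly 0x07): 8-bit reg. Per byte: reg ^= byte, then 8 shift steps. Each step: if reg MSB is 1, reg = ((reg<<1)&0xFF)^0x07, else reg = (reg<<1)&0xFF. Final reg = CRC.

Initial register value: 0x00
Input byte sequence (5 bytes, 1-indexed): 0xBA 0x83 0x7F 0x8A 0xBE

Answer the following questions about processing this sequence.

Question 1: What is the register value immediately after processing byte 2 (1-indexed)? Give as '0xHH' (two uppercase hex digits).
After byte 1 (0xBA): reg=0x2F
After byte 2 (0x83): reg=0x4D

Answer: 0x4D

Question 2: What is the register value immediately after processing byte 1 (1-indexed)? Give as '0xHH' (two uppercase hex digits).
Answer: 0x2F

Derivation:
After byte 1 (0xBA): reg=0x2F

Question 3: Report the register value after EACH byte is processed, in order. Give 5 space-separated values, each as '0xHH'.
0x2F 0x4D 0x9E 0x6C 0x30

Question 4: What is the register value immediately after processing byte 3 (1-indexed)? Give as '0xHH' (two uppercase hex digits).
After byte 1 (0xBA): reg=0x2F
After byte 2 (0x83): reg=0x4D
After byte 3 (0x7F): reg=0x9E

Answer: 0x9E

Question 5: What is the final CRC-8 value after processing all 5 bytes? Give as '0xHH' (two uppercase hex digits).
After byte 1 (0xBA): reg=0x2F
After byte 2 (0x83): reg=0x4D
After byte 3 (0x7F): reg=0x9E
After byte 4 (0x8A): reg=0x6C
After byte 5 (0xBE): reg=0x30

Answer: 0x30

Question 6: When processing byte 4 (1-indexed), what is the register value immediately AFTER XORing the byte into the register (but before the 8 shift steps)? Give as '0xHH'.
Register before byte 4: 0x9E
Byte 4: 0x8A
0x9E XOR 0x8A = 0x14

Answer: 0x14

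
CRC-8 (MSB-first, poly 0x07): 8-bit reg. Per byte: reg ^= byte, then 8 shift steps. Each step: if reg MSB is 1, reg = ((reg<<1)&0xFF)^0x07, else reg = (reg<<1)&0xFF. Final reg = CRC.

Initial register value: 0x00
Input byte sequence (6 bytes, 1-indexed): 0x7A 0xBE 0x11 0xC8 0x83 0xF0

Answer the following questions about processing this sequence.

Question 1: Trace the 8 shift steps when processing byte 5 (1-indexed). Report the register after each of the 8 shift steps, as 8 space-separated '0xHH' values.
After byte 1 (0x7A): reg=0x61
After byte 2 (0xBE): reg=0x13
After byte 3 (0x11): reg=0x0E
After byte 4 (0xC8): reg=0x5C
Register before byte 5: 0x5C
After XOR with byte 0x83: 0xDF

Answer: 0xB9 0x75 0xEA 0xD3 0xA1 0x45 0x8A 0x13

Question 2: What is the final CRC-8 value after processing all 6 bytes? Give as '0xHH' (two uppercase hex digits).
After byte 1 (0x7A): reg=0x61
After byte 2 (0xBE): reg=0x13
After byte 3 (0x11): reg=0x0E
After byte 4 (0xC8): reg=0x5C
After byte 5 (0x83): reg=0x13
After byte 6 (0xF0): reg=0xA7

Answer: 0xA7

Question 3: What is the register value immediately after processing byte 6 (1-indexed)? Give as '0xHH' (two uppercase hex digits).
After byte 1 (0x7A): reg=0x61
After byte 2 (0xBE): reg=0x13
After byte 3 (0x11): reg=0x0E
After byte 4 (0xC8): reg=0x5C
After byte 5 (0x83): reg=0x13
After byte 6 (0xF0): reg=0xA7

Answer: 0xA7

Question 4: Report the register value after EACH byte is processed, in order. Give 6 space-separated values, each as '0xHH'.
0x61 0x13 0x0E 0x5C 0x13 0xA7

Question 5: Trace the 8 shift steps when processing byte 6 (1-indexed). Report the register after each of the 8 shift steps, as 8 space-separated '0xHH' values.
After byte 1 (0x7A): reg=0x61
After byte 2 (0xBE): reg=0x13
After byte 3 (0x11): reg=0x0E
After byte 4 (0xC8): reg=0x5C
After byte 5 (0x83): reg=0x13
Register before byte 6: 0x13
After XOR with byte 0xF0: 0xE3

Answer: 0xC1 0x85 0x0D 0x1A 0x34 0x68 0xD0 0xA7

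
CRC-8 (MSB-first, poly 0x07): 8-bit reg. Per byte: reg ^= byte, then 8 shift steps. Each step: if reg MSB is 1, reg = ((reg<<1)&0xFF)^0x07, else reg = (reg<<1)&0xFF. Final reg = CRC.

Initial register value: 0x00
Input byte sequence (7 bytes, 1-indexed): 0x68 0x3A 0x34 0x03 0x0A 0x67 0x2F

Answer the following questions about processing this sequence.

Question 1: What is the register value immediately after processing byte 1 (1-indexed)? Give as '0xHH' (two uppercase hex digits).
After byte 1 (0x68): reg=0x1F

Answer: 0x1F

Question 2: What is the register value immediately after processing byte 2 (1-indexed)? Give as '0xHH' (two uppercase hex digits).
After byte 1 (0x68): reg=0x1F
After byte 2 (0x3A): reg=0xFB

Answer: 0xFB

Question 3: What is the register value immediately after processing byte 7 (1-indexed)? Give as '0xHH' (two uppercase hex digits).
After byte 1 (0x68): reg=0x1F
After byte 2 (0x3A): reg=0xFB
After byte 3 (0x34): reg=0x63
After byte 4 (0x03): reg=0x27
After byte 5 (0x0A): reg=0xC3
After byte 6 (0x67): reg=0x75
After byte 7 (0x2F): reg=0x81

Answer: 0x81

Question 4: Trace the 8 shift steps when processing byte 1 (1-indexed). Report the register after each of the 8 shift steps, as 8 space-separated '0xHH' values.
Register before byte 1: 0x00
After XOR with byte 0x68: 0x68

Answer: 0xD0 0xA7 0x49 0x92 0x23 0x46 0x8C 0x1F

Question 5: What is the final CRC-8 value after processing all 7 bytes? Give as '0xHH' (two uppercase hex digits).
Answer: 0x81

Derivation:
After byte 1 (0x68): reg=0x1F
After byte 2 (0x3A): reg=0xFB
After byte 3 (0x34): reg=0x63
After byte 4 (0x03): reg=0x27
After byte 5 (0x0A): reg=0xC3
After byte 6 (0x67): reg=0x75
After byte 7 (0x2F): reg=0x81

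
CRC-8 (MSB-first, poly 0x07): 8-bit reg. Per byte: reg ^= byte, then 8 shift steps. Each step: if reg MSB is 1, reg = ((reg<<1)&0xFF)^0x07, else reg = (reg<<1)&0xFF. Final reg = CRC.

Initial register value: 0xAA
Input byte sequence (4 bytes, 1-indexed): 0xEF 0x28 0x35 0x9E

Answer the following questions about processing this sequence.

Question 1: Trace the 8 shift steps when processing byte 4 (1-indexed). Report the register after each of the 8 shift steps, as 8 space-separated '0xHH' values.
After byte 1 (0xEF): reg=0xDC
After byte 2 (0x28): reg=0xC2
After byte 3 (0x35): reg=0xCB
Register before byte 4: 0xCB
After XOR with byte 0x9E: 0x55

Answer: 0xAA 0x53 0xA6 0x4B 0x96 0x2B 0x56 0xAC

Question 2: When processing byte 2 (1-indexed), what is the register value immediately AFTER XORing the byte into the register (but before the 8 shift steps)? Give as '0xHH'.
Answer: 0xF4

Derivation:
Register before byte 2: 0xDC
Byte 2: 0x28
0xDC XOR 0x28 = 0xF4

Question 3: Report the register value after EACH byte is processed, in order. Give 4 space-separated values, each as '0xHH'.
0xDC 0xC2 0xCB 0xAC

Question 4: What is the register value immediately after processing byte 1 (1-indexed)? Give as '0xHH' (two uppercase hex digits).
After byte 1 (0xEF): reg=0xDC

Answer: 0xDC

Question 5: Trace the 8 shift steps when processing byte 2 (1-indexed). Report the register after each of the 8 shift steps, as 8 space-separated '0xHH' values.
After byte 1 (0xEF): reg=0xDC
Register before byte 2: 0xDC
After XOR with byte 0x28: 0xF4

Answer: 0xEF 0xD9 0xB5 0x6D 0xDA 0xB3 0x61 0xC2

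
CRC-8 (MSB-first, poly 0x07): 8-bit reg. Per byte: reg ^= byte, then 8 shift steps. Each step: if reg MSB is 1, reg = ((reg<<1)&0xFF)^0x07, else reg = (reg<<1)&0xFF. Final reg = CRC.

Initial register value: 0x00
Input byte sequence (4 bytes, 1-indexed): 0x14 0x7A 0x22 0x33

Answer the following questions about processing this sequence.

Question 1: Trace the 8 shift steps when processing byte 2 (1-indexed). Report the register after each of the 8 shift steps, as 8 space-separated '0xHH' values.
Answer: 0x2C 0x58 0xB0 0x67 0xCE 0x9B 0x31 0x62

Derivation:
After byte 1 (0x14): reg=0x6C
Register before byte 2: 0x6C
After XOR with byte 0x7A: 0x16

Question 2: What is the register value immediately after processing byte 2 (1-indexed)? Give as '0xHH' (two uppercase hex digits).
Answer: 0x62

Derivation:
After byte 1 (0x14): reg=0x6C
After byte 2 (0x7A): reg=0x62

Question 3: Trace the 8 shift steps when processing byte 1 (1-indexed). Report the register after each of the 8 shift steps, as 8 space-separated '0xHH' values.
Register before byte 1: 0x00
After XOR with byte 0x14: 0x14

Answer: 0x28 0x50 0xA0 0x47 0x8E 0x1B 0x36 0x6C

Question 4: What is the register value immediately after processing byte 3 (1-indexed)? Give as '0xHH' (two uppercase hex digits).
After byte 1 (0x14): reg=0x6C
After byte 2 (0x7A): reg=0x62
After byte 3 (0x22): reg=0xC7

Answer: 0xC7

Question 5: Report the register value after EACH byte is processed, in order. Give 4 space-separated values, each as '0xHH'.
0x6C 0x62 0xC7 0xC2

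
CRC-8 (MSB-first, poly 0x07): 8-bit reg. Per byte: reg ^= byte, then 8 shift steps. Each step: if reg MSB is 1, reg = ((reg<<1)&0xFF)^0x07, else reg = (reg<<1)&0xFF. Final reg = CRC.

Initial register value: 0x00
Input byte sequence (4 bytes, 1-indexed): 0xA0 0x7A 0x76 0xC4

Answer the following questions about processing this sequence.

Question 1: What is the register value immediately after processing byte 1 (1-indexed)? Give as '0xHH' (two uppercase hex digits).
Answer: 0x69

Derivation:
After byte 1 (0xA0): reg=0x69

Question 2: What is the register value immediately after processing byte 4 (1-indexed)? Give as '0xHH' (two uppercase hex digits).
After byte 1 (0xA0): reg=0x69
After byte 2 (0x7A): reg=0x79
After byte 3 (0x76): reg=0x2D
After byte 4 (0xC4): reg=0x91

Answer: 0x91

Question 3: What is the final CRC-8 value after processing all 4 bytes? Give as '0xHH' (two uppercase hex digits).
Answer: 0x91

Derivation:
After byte 1 (0xA0): reg=0x69
After byte 2 (0x7A): reg=0x79
After byte 3 (0x76): reg=0x2D
After byte 4 (0xC4): reg=0x91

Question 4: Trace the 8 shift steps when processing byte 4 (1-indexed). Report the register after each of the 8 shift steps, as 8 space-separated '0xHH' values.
Answer: 0xD5 0xAD 0x5D 0xBA 0x73 0xE6 0xCB 0x91

Derivation:
After byte 1 (0xA0): reg=0x69
After byte 2 (0x7A): reg=0x79
After byte 3 (0x76): reg=0x2D
Register before byte 4: 0x2D
After XOR with byte 0xC4: 0xE9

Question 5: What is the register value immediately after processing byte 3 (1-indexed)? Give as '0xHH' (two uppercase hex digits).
Answer: 0x2D

Derivation:
After byte 1 (0xA0): reg=0x69
After byte 2 (0x7A): reg=0x79
After byte 3 (0x76): reg=0x2D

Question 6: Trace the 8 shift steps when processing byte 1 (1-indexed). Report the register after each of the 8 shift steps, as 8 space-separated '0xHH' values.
Register before byte 1: 0x00
After XOR with byte 0xA0: 0xA0

Answer: 0x47 0x8E 0x1B 0x36 0x6C 0xD8 0xB7 0x69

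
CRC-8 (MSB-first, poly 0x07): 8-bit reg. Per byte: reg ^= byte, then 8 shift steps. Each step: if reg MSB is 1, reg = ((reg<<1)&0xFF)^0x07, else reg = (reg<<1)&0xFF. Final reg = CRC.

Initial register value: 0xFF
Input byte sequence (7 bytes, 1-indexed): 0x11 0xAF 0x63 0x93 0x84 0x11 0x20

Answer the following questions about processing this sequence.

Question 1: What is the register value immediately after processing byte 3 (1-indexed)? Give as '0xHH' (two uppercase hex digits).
After byte 1 (0x11): reg=0x84
After byte 2 (0xAF): reg=0xD1
After byte 3 (0x63): reg=0x17

Answer: 0x17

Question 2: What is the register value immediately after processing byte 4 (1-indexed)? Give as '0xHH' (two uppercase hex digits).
After byte 1 (0x11): reg=0x84
After byte 2 (0xAF): reg=0xD1
After byte 3 (0x63): reg=0x17
After byte 4 (0x93): reg=0x95

Answer: 0x95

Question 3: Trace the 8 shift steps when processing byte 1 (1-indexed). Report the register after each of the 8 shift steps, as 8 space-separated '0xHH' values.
Answer: 0xDB 0xB1 0x65 0xCA 0x93 0x21 0x42 0x84

Derivation:
Register before byte 1: 0xFF
After XOR with byte 0x11: 0xEE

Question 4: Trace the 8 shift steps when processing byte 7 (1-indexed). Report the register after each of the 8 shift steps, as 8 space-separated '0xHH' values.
Answer: 0x2A 0x54 0xA8 0x57 0xAE 0x5B 0xB6 0x6B

Derivation:
After byte 1 (0x11): reg=0x84
After byte 2 (0xAF): reg=0xD1
After byte 3 (0x63): reg=0x17
After byte 4 (0x93): reg=0x95
After byte 5 (0x84): reg=0x77
After byte 6 (0x11): reg=0x35
Register before byte 7: 0x35
After XOR with byte 0x20: 0x15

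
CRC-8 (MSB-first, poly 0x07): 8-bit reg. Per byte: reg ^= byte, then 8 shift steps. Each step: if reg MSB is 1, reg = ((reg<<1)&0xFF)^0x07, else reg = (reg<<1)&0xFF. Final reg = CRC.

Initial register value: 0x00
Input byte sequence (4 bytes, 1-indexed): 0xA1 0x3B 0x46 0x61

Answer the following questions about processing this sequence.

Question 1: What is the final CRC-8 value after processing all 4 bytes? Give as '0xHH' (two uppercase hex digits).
Answer: 0xE1

Derivation:
After byte 1 (0xA1): reg=0x6E
After byte 2 (0x3B): reg=0xAC
After byte 3 (0x46): reg=0x98
After byte 4 (0x61): reg=0xE1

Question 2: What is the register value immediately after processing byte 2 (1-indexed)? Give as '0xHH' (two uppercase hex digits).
After byte 1 (0xA1): reg=0x6E
After byte 2 (0x3B): reg=0xAC

Answer: 0xAC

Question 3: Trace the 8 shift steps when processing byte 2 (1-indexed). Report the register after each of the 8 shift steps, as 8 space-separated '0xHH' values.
Answer: 0xAA 0x53 0xA6 0x4B 0x96 0x2B 0x56 0xAC

Derivation:
After byte 1 (0xA1): reg=0x6E
Register before byte 2: 0x6E
After XOR with byte 0x3B: 0x55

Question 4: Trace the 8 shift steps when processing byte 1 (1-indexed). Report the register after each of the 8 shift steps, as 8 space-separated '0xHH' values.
Register before byte 1: 0x00
After XOR with byte 0xA1: 0xA1

Answer: 0x45 0x8A 0x13 0x26 0x4C 0x98 0x37 0x6E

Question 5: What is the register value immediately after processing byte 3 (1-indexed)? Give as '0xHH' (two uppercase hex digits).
Answer: 0x98

Derivation:
After byte 1 (0xA1): reg=0x6E
After byte 2 (0x3B): reg=0xAC
After byte 3 (0x46): reg=0x98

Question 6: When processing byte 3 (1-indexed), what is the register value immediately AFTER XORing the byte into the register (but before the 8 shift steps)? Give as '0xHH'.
Register before byte 3: 0xAC
Byte 3: 0x46
0xAC XOR 0x46 = 0xEA

Answer: 0xEA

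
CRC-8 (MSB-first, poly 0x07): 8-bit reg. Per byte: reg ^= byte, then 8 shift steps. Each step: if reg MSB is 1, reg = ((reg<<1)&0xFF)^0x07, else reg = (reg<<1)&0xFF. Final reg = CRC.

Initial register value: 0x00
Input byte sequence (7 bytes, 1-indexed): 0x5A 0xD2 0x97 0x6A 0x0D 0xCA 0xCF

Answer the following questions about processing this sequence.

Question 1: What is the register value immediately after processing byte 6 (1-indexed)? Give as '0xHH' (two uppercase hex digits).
Answer: 0xBB

Derivation:
After byte 1 (0x5A): reg=0x81
After byte 2 (0xD2): reg=0xBE
After byte 3 (0x97): reg=0xDF
After byte 4 (0x6A): reg=0x02
After byte 5 (0x0D): reg=0x2D
After byte 6 (0xCA): reg=0xBB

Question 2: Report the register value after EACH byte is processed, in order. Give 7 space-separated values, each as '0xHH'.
0x81 0xBE 0xDF 0x02 0x2D 0xBB 0x4B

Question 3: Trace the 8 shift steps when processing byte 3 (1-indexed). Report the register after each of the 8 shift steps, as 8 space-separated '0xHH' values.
After byte 1 (0x5A): reg=0x81
After byte 2 (0xD2): reg=0xBE
Register before byte 3: 0xBE
After XOR with byte 0x97: 0x29

Answer: 0x52 0xA4 0x4F 0x9E 0x3B 0x76 0xEC 0xDF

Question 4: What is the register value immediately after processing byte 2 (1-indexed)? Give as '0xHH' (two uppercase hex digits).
After byte 1 (0x5A): reg=0x81
After byte 2 (0xD2): reg=0xBE

Answer: 0xBE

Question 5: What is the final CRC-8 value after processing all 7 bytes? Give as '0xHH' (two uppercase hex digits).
After byte 1 (0x5A): reg=0x81
After byte 2 (0xD2): reg=0xBE
After byte 3 (0x97): reg=0xDF
After byte 4 (0x6A): reg=0x02
After byte 5 (0x0D): reg=0x2D
After byte 6 (0xCA): reg=0xBB
After byte 7 (0xCF): reg=0x4B

Answer: 0x4B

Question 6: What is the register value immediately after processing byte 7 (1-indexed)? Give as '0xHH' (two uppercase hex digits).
Answer: 0x4B

Derivation:
After byte 1 (0x5A): reg=0x81
After byte 2 (0xD2): reg=0xBE
After byte 3 (0x97): reg=0xDF
After byte 4 (0x6A): reg=0x02
After byte 5 (0x0D): reg=0x2D
After byte 6 (0xCA): reg=0xBB
After byte 7 (0xCF): reg=0x4B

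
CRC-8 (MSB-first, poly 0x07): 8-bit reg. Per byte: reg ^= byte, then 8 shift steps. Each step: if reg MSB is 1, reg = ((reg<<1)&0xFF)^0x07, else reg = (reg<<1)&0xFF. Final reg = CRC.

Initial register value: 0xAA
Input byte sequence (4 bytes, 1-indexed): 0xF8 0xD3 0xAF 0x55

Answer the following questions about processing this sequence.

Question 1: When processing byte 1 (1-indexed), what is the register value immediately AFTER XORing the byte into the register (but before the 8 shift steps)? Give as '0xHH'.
Register before byte 1: 0xAA
Byte 1: 0xF8
0xAA XOR 0xF8 = 0x52

Answer: 0x52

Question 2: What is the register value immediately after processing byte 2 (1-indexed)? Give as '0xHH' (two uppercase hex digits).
Answer: 0x11

Derivation:
After byte 1 (0xF8): reg=0xB9
After byte 2 (0xD3): reg=0x11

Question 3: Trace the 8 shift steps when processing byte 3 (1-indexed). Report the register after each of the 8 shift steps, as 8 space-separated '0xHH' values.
After byte 1 (0xF8): reg=0xB9
After byte 2 (0xD3): reg=0x11
Register before byte 3: 0x11
After XOR with byte 0xAF: 0xBE

Answer: 0x7B 0xF6 0xEB 0xD1 0xA5 0x4D 0x9A 0x33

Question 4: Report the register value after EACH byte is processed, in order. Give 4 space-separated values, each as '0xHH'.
0xB9 0x11 0x33 0x35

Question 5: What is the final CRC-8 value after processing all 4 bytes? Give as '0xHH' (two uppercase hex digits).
Answer: 0x35

Derivation:
After byte 1 (0xF8): reg=0xB9
After byte 2 (0xD3): reg=0x11
After byte 3 (0xAF): reg=0x33
After byte 4 (0x55): reg=0x35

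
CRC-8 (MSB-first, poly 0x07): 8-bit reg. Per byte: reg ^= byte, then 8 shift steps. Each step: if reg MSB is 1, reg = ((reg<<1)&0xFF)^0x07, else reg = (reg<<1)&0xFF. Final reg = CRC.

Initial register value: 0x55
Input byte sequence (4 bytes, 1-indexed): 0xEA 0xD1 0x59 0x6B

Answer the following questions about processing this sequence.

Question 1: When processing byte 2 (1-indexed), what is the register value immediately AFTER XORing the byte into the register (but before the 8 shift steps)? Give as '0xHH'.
Answer: 0xE5

Derivation:
Register before byte 2: 0x34
Byte 2: 0xD1
0x34 XOR 0xD1 = 0xE5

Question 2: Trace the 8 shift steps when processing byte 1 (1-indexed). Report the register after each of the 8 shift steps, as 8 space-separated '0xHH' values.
Answer: 0x79 0xF2 0xE3 0xC1 0x85 0x0D 0x1A 0x34

Derivation:
Register before byte 1: 0x55
After XOR with byte 0xEA: 0xBF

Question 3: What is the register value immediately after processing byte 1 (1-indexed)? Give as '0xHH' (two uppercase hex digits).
After byte 1 (0xEA): reg=0x34

Answer: 0x34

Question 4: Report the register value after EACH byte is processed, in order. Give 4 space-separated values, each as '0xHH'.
0x34 0xB5 0x8A 0xA9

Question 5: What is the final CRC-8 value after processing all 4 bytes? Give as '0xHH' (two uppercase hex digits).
Answer: 0xA9

Derivation:
After byte 1 (0xEA): reg=0x34
After byte 2 (0xD1): reg=0xB5
After byte 3 (0x59): reg=0x8A
After byte 4 (0x6B): reg=0xA9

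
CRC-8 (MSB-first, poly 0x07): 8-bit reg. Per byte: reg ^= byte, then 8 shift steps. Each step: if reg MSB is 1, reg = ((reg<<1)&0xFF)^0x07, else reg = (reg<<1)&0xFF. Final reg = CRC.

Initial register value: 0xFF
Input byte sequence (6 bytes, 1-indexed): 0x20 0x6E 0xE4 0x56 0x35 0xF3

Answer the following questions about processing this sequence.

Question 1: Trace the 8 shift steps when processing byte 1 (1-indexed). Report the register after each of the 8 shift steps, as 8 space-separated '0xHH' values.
Register before byte 1: 0xFF
After XOR with byte 0x20: 0xDF

Answer: 0xB9 0x75 0xEA 0xD3 0xA1 0x45 0x8A 0x13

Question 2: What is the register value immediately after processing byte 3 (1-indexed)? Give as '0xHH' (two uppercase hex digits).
After byte 1 (0x20): reg=0x13
After byte 2 (0x6E): reg=0x74
After byte 3 (0xE4): reg=0xF9

Answer: 0xF9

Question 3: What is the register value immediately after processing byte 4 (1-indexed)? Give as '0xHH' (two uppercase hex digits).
After byte 1 (0x20): reg=0x13
After byte 2 (0x6E): reg=0x74
After byte 3 (0xE4): reg=0xF9
After byte 4 (0x56): reg=0x44

Answer: 0x44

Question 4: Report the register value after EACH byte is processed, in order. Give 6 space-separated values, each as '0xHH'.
0x13 0x74 0xF9 0x44 0x50 0x60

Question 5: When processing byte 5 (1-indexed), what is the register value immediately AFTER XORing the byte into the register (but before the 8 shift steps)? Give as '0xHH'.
Register before byte 5: 0x44
Byte 5: 0x35
0x44 XOR 0x35 = 0x71

Answer: 0x71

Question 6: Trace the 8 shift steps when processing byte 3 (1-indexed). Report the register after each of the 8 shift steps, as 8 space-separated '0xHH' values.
After byte 1 (0x20): reg=0x13
After byte 2 (0x6E): reg=0x74
Register before byte 3: 0x74
After XOR with byte 0xE4: 0x90

Answer: 0x27 0x4E 0x9C 0x3F 0x7E 0xFC 0xFF 0xF9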